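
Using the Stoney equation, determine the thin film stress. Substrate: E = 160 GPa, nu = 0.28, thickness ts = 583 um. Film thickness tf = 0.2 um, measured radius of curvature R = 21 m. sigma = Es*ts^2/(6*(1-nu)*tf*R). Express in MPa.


Step 1: Compute numerator: Es * ts^2 = 160 * 583^2 = 54382240 (GPa*um^2)
Step 2: Compute denominator (R in um): 6*(1-nu)*tf*R = 6*0.72*0.2*21e6 = 18144000.0 (um^2)
Step 3: sigma (GPa) = 54382240 / 18144000.0 = 2.997257e+00 GPa
Step 4: Convert to MPa (x1000): sigma = 2997.3 MPa


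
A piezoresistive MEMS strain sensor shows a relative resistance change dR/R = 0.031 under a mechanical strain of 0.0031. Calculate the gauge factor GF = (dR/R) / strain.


Step 1: Identify values.
dR/R = 0.031, strain = 0.0031
Step 2: GF = (dR/R) / strain = 0.031 / 0.0031
GF = 10.0


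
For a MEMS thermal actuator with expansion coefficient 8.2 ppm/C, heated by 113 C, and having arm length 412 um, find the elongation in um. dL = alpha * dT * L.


Step 1: Convert CTE: alpha = 8.2 ppm/C = 8.2e-6 /C
Step 2: dL = 8.2e-6 * 113 * 412
dL = 0.3818 um


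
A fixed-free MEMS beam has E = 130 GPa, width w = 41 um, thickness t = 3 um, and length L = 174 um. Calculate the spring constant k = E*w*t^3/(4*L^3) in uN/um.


Step 1: Convert E to consistent units (1 GPa = 1000 uN/um^2).
E = 130 GPa = 130000 uN/um^2
Step 2: Compute t^3 = 3^3 = 27
Step 3: Compute L^3 = 174^3 = 5268024
Step 4: k = 130000 * 41 * 27 / (4 * 5268024)
k = 6.8294 uN/um


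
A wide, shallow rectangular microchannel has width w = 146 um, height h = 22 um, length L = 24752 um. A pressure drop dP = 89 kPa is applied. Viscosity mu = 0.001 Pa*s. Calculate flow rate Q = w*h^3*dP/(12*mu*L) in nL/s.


Step 1: Convert all dimensions to SI (meters).
w = 146e-6 m, h = 22e-6 m, L = 24752e-6 m, dP = 89e3 Pa
Step 2: Q = w * h^3 * dP / (12 * mu * L)
Q = 146e-6 * (22e-6)^3 * 89e3 / (12 * 0.001 * 24752e-6) = 4.6582132e-10 m^3/s
Step 3: Convert Q from m^3/s to nL/s (1 m^3 = 1e12 nL, so multiply by 1e12).
Q = 465.821 nL/s


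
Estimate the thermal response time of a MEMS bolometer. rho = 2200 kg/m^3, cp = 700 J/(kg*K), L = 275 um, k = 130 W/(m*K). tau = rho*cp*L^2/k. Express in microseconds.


Step 1: Convert L to m: L = 275e-6 m
Step 2: L^2 = (275e-6)^2 = 7.5625e-08 m^2
Step 3: tau = 2200 * 700 * 7.5625e-08 / 130 = 8.9586538e-04 s
Step 4: Convert to microseconds (multiply by 1e6).
tau = 895.865 us


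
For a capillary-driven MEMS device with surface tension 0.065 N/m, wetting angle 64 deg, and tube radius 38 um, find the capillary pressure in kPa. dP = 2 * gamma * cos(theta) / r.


Step 1: cos(64 deg) = 0.4384
Step 2: Convert r to m: r = 38e-6 m
Step 3: dP = 2 * 0.065 * 0.4384 / 38e-6 = 1499.8 Pa
Step 4: Convert Pa to kPa (divide by 1000).
dP = 1.5 kPa


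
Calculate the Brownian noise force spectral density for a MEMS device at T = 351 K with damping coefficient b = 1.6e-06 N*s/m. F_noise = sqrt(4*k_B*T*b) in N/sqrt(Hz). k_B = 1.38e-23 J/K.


Step 1: Compute 4 * k_B * T * b
= 4 * 1.38e-23 * 351 * 1.6e-06
= 3.1000e-26 N^2/Hz
Step 2: F_noise = sqrt(3.1000e-26)
F_noise = 1.76e-13 N/sqrt(Hz)


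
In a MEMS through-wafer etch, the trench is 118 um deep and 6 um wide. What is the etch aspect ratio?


Step 1: AR = depth / width
Step 2: AR = 118 / 6
AR = 19.7


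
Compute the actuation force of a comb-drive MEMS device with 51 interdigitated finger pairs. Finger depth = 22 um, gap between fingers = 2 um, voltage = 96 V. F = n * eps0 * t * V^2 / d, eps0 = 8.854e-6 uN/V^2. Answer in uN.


Step 1: Parameters: n=51, eps0=8.854e-6 uN/V^2, t=22 um, V=96 V, d=2 um
Step 2: V^2 = 9216
Step 3: F = 51 * 8.854e-6 * 22 * 9216 / 2
F = 45.777 uN


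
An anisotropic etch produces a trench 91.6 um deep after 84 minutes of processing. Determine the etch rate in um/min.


Step 1: Etch rate = depth / time
Step 2: rate = 91.6 / 84
rate = 1.09 um/min


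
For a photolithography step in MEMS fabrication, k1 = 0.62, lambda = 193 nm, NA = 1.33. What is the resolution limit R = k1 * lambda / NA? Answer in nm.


Step 1: Identify values: k1 = 0.62, lambda = 193 nm, NA = 1.33
Step 2: R = k1 * lambda / NA
R = 0.62 * 193 / 1.33
R = 90.0 nm


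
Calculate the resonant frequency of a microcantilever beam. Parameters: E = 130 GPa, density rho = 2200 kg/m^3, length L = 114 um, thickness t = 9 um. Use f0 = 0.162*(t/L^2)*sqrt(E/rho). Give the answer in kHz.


Step 1: Convert units to SI.
t_SI = 9e-6 m, L_SI = 114e-6 m
Step 2: Calculate sqrt(E/rho).
sqrt(130e9 / 2200) = 7687.06 m/s
Step 3: Compute f0.
f0 = 0.162 * 9e-6 / (114e-6)^2 * 7687.06 = 862398.7 Hz = 862.4 kHz


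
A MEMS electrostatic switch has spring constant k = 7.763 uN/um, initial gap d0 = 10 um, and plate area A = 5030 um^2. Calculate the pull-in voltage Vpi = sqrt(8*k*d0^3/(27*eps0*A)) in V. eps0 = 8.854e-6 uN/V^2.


Step 1: Compute numerator: 8 * k * d0^3 = 8 * 7.763 * 10^3 = 62104.0
Step 2: Compute denominator: 27 * eps0 * A = 27 * 8.854e-6 * 5030 = 1.202462
Step 3: Vpi = sqrt(62104.0 / 1.202462)
Vpi = 227.26 V


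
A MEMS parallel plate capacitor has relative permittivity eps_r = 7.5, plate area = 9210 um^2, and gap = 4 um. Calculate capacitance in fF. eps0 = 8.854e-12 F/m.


Step 1: Convert area to m^2: A = 9210e-12 m^2
Step 2: Convert gap to m: d = 4e-6 m
Step 3: C = eps0 * eps_r * A / d
C = 8.854e-12 * 7.5 * 9210e-12 / 4e-6
Step 4: Convert to fF (multiply by 1e15).
C = 152.9 fF


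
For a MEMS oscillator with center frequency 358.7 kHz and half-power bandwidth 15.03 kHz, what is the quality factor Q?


Step 1: Q = f0 / bandwidth
Step 2: Q = 358.7 / 15.03
Q = 23.9


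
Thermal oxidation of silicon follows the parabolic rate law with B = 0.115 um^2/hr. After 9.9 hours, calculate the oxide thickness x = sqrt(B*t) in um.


Step 1: Compute B*t = 0.115 * 9.9 = 1.1385
Step 2: x = sqrt(1.1385)
x = 1.067 um


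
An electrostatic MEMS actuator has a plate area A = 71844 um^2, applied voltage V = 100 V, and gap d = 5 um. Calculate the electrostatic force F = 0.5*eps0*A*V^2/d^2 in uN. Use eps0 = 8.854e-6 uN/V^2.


Step 1: Identify parameters.
eps0 = 8.854e-6 uN/V^2, A = 71844 um^2, V = 100 V, d = 5 um
Step 2: Compute V^2 = 100^2 = 10000
Step 3: Compute d^2 = 5^2 = 25
Step 4: F = 0.5 * 8.854e-6 * 71844 * 10000 / 25
F = 127.221 uN


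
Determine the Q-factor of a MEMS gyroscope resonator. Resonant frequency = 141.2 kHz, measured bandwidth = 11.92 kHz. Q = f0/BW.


Step 1: Q = f0 / bandwidth
Step 2: Q = 141.2 / 11.92
Q = 11.8


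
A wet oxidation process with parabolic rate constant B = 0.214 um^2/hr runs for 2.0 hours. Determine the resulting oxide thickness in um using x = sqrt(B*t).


Step 1: Compute B*t = 0.214 * 2.0 = 0.428
Step 2: x = sqrt(0.428)
x = 0.654 um


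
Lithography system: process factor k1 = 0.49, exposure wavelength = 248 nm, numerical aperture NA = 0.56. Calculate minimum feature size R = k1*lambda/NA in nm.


Step 1: Identify values: k1 = 0.49, lambda = 248 nm, NA = 0.56
Step 2: R = k1 * lambda / NA
R = 0.49 * 248 / 0.56
R = 217.0 nm


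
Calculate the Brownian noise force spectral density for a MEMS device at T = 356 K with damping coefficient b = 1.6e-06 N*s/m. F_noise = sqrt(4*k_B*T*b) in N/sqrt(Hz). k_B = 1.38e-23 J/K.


Step 1: Compute 4 * k_B * T * b
= 4 * 1.38e-23 * 356 * 1.6e-06
= 3.1442e-26 N^2/Hz
Step 2: F_noise = sqrt(3.1442e-26)
F_noise = 1.77e-13 N/sqrt(Hz)


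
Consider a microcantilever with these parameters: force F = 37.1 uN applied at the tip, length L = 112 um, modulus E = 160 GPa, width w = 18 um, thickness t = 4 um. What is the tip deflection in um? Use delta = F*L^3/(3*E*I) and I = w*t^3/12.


Step 1: Calculate the second moment of area.
I = w * t^3 / 12 = 18 * 4^3 / 12 = 96.0 um^4
Step 2: Convert E to consistent units (1 GPa = 1000 uN/um^2).
E = 160 GPa = 160000 uN/um^2
Step 3: Calculate tip deflection.
delta = F * L^3 / (3 * E * I)
delta = 37.1 * 112^3 / (3 * 160000 * 96.0)
delta = 1.1311 um


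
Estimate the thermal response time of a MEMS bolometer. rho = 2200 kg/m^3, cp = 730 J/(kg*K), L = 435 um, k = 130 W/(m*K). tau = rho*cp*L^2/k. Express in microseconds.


Step 1: Convert L to m: L = 435e-6 m
Step 2: L^2 = (435e-6)^2 = 1.89225e-07 m^2
Step 3: tau = 2200 * 730 * 1.89225e-07 / 130 = 2.33765654e-03 s
Step 4: Convert to microseconds (multiply by 1e6).
tau = 2337.657 us


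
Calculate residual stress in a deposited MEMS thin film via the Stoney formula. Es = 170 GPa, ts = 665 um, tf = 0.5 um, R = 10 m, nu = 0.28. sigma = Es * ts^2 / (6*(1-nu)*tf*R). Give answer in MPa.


Step 1: Compute numerator: Es * ts^2 = 170 * 665^2 = 75178250 (GPa*um^2)
Step 2: Compute denominator (R in um): 6*(1-nu)*tf*R = 6*0.72*0.5*10e6 = 21600000.0 (um^2)
Step 3: sigma (GPa) = 75178250 / 21600000.0 = 3.480475e+00 GPa
Step 4: Convert to MPa (x1000): sigma = 3480.5 MPa


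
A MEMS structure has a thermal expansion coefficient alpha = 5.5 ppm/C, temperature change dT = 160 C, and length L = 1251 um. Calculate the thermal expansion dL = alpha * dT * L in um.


Step 1: Convert CTE: alpha = 5.5 ppm/C = 5.5e-6 /C
Step 2: dL = 5.5e-6 * 160 * 1251
dL = 1.1009 um


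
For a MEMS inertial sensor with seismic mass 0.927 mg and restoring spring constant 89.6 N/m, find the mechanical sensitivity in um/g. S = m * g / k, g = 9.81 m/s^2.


Step 1: Convert mass: m = 0.927 mg = 9.27e-07 kg
Step 2: S = m * g / k = 9.27e-07 * 9.81 / 89.6
Step 3: S = 1.01e-07 m/g
Step 4: Convert to um/g: S = 0.101 um/g


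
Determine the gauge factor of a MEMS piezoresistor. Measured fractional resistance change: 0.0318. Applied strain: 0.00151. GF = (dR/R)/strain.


Step 1: Identify values.
dR/R = 0.0318, strain = 0.00151
Step 2: GF = (dR/R) / strain = 0.0318 / 0.00151
GF = 21.1


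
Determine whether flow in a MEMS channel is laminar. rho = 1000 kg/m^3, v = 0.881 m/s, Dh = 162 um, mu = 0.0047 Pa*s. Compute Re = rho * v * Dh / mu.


Step 1: Convert Dh to meters: Dh = 162e-6 m
Step 2: Re = rho * v * Dh / mu
Re = 1000 * 0.881 * 162e-6 / 0.0047
Re = 30.366
Since Re = 30.366 is below ~2300, the flow is laminar.


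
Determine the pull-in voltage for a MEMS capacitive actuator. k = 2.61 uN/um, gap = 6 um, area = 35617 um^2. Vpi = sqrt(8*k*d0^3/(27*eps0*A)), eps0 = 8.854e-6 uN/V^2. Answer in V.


Step 1: Compute numerator: 8 * k * d0^3 = 8 * 2.61 * 6^3 = 4510.08
Step 2: Compute denominator: 27 * eps0 * A = 27 * 8.854e-6 * 35617 = 8.514529
Step 3: Vpi = sqrt(4510.08 / 8.514529)
Vpi = 23.02 V


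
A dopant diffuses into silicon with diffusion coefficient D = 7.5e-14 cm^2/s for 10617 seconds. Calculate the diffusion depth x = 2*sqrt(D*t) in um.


Step 1: Compute D*t = 7.5e-14 * 10617 = 7.96275e-10 cm^2
Step 2: sqrt(D*t) = 2.8218e-05 cm
Step 3: x = 2 * 2.8218e-05 cm = 5.6436e-05 cm
Step 4: Convert to um (1 cm = 1e4 um): x = 0.564 um


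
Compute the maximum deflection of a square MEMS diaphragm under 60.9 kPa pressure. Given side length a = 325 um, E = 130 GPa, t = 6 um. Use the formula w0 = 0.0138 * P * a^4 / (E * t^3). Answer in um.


Step 1: Convert pressure to compatible units (E is in GPa, so P in GPa).
P = 60.9 kPa = 60.9e-6 GPa
Step 2: Compute numerator: 0.0138 * P * a^4.
a^4 = 325^4 = 11156640625
numerator = 0.0138 * 60.9e-6 * 11156640625 = 9.37626e+03
Step 3: Compute denominator: E * t^3 = 130 * 6^3 = 28080
Step 4: w0 = numerator / denominator = 9.37626e+03 / 28080 = 0.3339 um


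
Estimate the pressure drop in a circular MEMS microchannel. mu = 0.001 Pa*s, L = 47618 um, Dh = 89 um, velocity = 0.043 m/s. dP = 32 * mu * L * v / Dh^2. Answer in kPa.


Step 1: Convert to SI: L = 47618e-6 m, Dh = 89e-6 m
Step 2: dP = 32 * 0.001 * 47618e-6 * 0.043 / (89e-6)^2
Step 3: dP = 8271.98 Pa
Step 4: Convert to kPa: dP = 8.27 kPa


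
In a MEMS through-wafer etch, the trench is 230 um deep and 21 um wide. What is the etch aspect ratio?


Step 1: AR = depth / width
Step 2: AR = 230 / 21
AR = 11.0


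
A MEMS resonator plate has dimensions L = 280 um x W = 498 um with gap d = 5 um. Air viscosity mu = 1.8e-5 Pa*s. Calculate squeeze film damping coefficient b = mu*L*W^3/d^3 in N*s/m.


Step 1: Convert to SI.
L = 280e-6 m, W = 498e-6 m, d = 5e-6 m
Step 2: W^3 = (498e-6)^3 = 1.24e-10 m^3
Step 3: d^3 = (5e-6)^3 = 1.25e-16 m^3
Step 4: b = 1.8e-5 * 280e-6 * 1.24e-10 / 1.25e-16
b = 4.98e-03 N*s/m


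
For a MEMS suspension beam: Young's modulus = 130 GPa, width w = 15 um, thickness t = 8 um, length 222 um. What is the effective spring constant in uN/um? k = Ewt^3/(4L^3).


Step 1: Convert E to consistent units (1 GPa = 1000 uN/um^2).
E = 130 GPa = 130000 uN/um^2
Step 2: Compute t^3 = 8^3 = 512
Step 3: Compute L^3 = 222^3 = 10941048
Step 4: k = 130000 * 15 * 512 / (4 * 10941048)
k = 22.8132 uN/um


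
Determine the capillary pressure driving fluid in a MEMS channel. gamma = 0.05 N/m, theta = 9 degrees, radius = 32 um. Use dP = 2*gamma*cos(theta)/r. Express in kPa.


Step 1: cos(9 deg) = 0.9877
Step 2: Convert r to m: r = 32e-6 m
Step 3: dP = 2 * 0.05 * 0.9877 / 32e-6 = 3086.6 Pa
Step 4: Convert Pa to kPa (divide by 1000).
dP = 3.09 kPa


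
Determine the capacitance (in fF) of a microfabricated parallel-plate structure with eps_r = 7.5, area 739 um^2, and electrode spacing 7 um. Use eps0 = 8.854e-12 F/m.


Step 1: Convert area to m^2: A = 739e-12 m^2
Step 2: Convert gap to m: d = 7e-6 m
Step 3: C = eps0 * eps_r * A / d
C = 8.854e-12 * 7.5 * 739e-12 / 7e-6
Step 4: Convert to fF (multiply by 1e15).
C = 7.01 fF


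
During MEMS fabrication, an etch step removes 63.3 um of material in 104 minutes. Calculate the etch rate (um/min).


Step 1: Etch rate = depth / time
Step 2: rate = 63.3 / 104
rate = 0.609 um/min


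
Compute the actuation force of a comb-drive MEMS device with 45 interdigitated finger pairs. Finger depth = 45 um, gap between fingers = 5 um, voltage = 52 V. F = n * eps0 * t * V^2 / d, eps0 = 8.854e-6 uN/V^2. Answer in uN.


Step 1: Parameters: n=45, eps0=8.854e-6 uN/V^2, t=45 um, V=52 V, d=5 um
Step 2: V^2 = 2704
Step 3: F = 45 * 8.854e-6 * 45 * 2704 / 5
F = 9.696 uN


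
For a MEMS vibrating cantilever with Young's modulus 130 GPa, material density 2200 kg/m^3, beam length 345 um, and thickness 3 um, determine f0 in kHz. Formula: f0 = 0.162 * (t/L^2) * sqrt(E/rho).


Step 1: Convert units to SI.
t_SI = 3e-6 m, L_SI = 345e-6 m
Step 2: Calculate sqrt(E/rho).
sqrt(130e9 / 2200) = 7687.06 m/s
Step 3: Compute f0.
f0 = 0.162 * 3e-6 / (345e-6)^2 * 7687.06 = 31387.6 Hz = 31.39 kHz


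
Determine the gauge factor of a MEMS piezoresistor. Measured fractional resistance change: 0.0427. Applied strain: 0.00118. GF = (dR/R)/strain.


Step 1: Identify values.
dR/R = 0.0427, strain = 0.00118
Step 2: GF = (dR/R) / strain = 0.0427 / 0.00118
GF = 36.2


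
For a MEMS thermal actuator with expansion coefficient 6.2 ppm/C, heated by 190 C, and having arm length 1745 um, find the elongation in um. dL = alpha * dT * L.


Step 1: Convert CTE: alpha = 6.2 ppm/C = 6.2e-6 /C
Step 2: dL = 6.2e-6 * 190 * 1745
dL = 2.0556 um


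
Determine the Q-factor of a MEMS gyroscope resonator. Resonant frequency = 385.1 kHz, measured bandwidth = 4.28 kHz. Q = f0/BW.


Step 1: Q = f0 / bandwidth
Step 2: Q = 385.1 / 4.28
Q = 90.0


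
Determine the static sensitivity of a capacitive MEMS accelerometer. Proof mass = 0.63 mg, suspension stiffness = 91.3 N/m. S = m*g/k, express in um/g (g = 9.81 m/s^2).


Step 1: Convert mass: m = 0.63 mg = 6.30e-07 kg
Step 2: S = m * g / k = 6.30e-07 * 9.81 / 91.3
Step 3: S = 6.77e-08 m/g
Step 4: Convert to um/g: S = 0.068 um/g


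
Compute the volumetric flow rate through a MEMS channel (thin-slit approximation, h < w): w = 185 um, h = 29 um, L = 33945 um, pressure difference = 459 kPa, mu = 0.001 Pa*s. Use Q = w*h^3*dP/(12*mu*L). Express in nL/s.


Step 1: Convert all dimensions to SI (meters).
w = 185e-6 m, h = 29e-6 m, L = 33945e-6 m, dP = 459e3 Pa
Step 2: Q = w * h^3 * dP / (12 * mu * L)
Q = 185e-6 * (29e-6)^3 * 459e3 / (12 * 0.001 * 33945e-6) = 5.08418504e-09 m^3/s
Step 3: Convert Q from m^3/s to nL/s (1 m^3 = 1e12 nL, so multiply by 1e12).
Q = 5084.185 nL/s


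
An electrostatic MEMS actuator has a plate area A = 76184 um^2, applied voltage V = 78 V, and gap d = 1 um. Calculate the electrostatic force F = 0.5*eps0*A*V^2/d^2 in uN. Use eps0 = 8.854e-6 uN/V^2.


Step 1: Identify parameters.
eps0 = 8.854e-6 uN/V^2, A = 76184 um^2, V = 78 V, d = 1 um
Step 2: Compute V^2 = 78^2 = 6084
Step 3: Compute d^2 = 1^2 = 1
Step 4: F = 0.5 * 8.854e-6 * 76184 * 6084 / 1
F = 2051.93 uN


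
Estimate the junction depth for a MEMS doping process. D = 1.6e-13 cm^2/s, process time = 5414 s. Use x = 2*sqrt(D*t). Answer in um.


Step 1: Compute D*t = 1.6e-13 * 5414 = 8.6624e-10 cm^2
Step 2: sqrt(D*t) = 2.9432e-05 cm
Step 3: x = 2 * 2.9432e-05 cm = 5.8864e-05 cm
Step 4: Convert to um (1 cm = 1e4 um): x = 0.589 um


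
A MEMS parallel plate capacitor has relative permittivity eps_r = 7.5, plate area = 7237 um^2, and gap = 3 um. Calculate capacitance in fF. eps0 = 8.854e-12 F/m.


Step 1: Convert area to m^2: A = 7237e-12 m^2
Step 2: Convert gap to m: d = 3e-6 m
Step 3: C = eps0 * eps_r * A / d
C = 8.854e-12 * 7.5 * 7237e-12 / 3e-6
Step 4: Convert to fF (multiply by 1e15).
C = 160.19 fF


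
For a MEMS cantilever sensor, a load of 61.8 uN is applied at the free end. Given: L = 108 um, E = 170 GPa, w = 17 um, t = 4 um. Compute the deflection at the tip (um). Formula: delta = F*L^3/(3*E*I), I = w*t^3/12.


Step 1: Calculate the second moment of area.
I = w * t^3 / 12 = 17 * 4^3 / 12 = 90.6667 um^4
Step 2: Convert E to consistent units (1 GPa = 1000 uN/um^2).
E = 170 GPa = 170000 uN/um^2
Step 3: Calculate tip deflection.
delta = F * L^3 / (3 * E * I)
delta = 61.8 * 108^3 / (3 * 170000 * 90.6667)
delta = 1.6836 um


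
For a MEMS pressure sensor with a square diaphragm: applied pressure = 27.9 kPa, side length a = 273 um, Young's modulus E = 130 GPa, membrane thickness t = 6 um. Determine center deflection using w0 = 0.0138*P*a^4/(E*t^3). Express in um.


Step 1: Convert pressure to compatible units (E is in GPa, so P in GPa).
P = 27.9 kPa = 27.9e-6 GPa
Step 2: Compute numerator: 0.0138 * P * a^4.
a^4 = 273^4 = 5554571841
numerator = 0.0138 * 27.9e-6 * 5554571841 = 2.1386e+03
Step 3: Compute denominator: E * t^3 = 130 * 6^3 = 28080
Step 4: w0 = numerator / denominator = 2.1386e+03 / 28080 = 0.0762 um


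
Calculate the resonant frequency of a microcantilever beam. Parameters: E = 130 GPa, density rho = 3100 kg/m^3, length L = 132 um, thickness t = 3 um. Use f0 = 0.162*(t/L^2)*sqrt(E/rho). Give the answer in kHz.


Step 1: Convert units to SI.
t_SI = 3e-6 m, L_SI = 132e-6 m
Step 2: Calculate sqrt(E/rho).
sqrt(130e9 / 3100) = 6475.76 m/s
Step 3: Compute f0.
f0 = 0.162 * 3e-6 / (132e-6)^2 * 6475.76 = 180625.5 Hz = 180.63 kHz


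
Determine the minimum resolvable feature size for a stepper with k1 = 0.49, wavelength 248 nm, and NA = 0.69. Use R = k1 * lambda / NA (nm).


Step 1: Identify values: k1 = 0.49, lambda = 248 nm, NA = 0.69
Step 2: R = k1 * lambda / NA
R = 0.49 * 248 / 0.69
R = 176.1 nm


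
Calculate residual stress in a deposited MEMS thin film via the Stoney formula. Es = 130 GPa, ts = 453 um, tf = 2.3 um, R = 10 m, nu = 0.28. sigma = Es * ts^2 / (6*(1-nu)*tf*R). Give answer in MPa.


Step 1: Compute numerator: Es * ts^2 = 130 * 453^2 = 26677170 (GPa*um^2)
Step 2: Compute denominator (R in um): 6*(1-nu)*tf*R = 6*0.72*2.3*10e6 = 99360000.0 (um^2)
Step 3: sigma (GPa) = 26677170 / 99360000.0 = 2.6849e-01 GPa
Step 4: Convert to MPa (x1000): sigma = 268.5 MPa


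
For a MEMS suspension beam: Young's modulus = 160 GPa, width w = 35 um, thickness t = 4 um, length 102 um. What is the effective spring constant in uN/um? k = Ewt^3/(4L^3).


Step 1: Convert E to consistent units (1 GPa = 1000 uN/um^2).
E = 160 GPa = 160000 uN/um^2
Step 2: Compute t^3 = 4^3 = 64
Step 3: Compute L^3 = 102^3 = 1061208
Step 4: k = 160000 * 35 * 64 / (4 * 1061208)
k = 84.4321 uN/um


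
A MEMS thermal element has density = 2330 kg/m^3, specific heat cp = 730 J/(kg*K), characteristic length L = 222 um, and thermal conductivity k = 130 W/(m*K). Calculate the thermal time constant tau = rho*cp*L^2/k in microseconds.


Step 1: Convert L to m: L = 222e-6 m
Step 2: L^2 = (222e-6)^2 = 4.9284e-08 m^2
Step 3: tau = 2330 * 730 * 4.9284e-08 / 130 = 6.4482427e-04 s
Step 4: Convert to microseconds (multiply by 1e6).
tau = 644.824 us


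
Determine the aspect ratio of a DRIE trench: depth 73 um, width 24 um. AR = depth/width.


Step 1: AR = depth / width
Step 2: AR = 73 / 24
AR = 3.0


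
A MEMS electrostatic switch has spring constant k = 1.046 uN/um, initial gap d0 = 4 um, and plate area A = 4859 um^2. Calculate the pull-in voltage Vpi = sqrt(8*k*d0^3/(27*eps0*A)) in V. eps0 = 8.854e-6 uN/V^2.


Step 1: Compute numerator: 8 * k * d0^3 = 8 * 1.046 * 4^3 = 535.552
Step 2: Compute denominator: 27 * eps0 * A = 27 * 8.854e-6 * 4859 = 1.161583
Step 3: Vpi = sqrt(535.552 / 1.161583)
Vpi = 21.47 V


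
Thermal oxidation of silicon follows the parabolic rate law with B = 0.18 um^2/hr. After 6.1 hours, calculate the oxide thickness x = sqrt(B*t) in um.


Step 1: Compute B*t = 0.18 * 6.1 = 1.098
Step 2: x = sqrt(1.098)
x = 1.048 um


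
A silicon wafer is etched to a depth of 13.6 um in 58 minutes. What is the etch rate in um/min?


Step 1: Etch rate = depth / time
Step 2: rate = 13.6 / 58
rate = 0.234 um/min


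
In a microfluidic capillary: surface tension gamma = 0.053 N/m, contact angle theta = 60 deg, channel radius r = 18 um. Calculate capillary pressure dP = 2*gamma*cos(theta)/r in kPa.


Step 1: cos(60 deg) = 0.5
Step 2: Convert r to m: r = 18e-6 m
Step 3: dP = 2 * 0.053 * 0.5 / 18e-6 = 2944.4 Pa
Step 4: Convert Pa to kPa (divide by 1000).
dP = 2.94 kPa


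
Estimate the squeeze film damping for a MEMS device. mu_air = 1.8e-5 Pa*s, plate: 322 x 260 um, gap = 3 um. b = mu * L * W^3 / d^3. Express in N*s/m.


Step 1: Convert to SI.
L = 322e-6 m, W = 260e-6 m, d = 3e-6 m
Step 2: W^3 = (260e-6)^3 = 1.76e-11 m^3
Step 3: d^3 = (3e-6)^3 = 2.70e-17 m^3
Step 4: b = 1.8e-5 * 322e-6 * 1.76e-11 / 2.70e-17
b = 3.77e-03 N*s/m


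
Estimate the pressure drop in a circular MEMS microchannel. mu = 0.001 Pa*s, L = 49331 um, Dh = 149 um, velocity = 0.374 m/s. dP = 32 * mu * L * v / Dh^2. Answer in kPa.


Step 1: Convert to SI: L = 49331e-6 m, Dh = 149e-6 m
Step 2: dP = 32 * 0.001 * 49331e-6 * 0.374 / (149e-6)^2
Step 3: dP = 26593.10 Pa
Step 4: Convert to kPa: dP = 26.59 kPa


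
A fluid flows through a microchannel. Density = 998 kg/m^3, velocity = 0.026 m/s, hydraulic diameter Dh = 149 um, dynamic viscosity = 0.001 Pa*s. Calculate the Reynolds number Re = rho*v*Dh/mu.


Step 1: Convert Dh to meters: Dh = 149e-6 m
Step 2: Re = rho * v * Dh / mu
Re = 998 * 0.026 * 149e-6 / 0.001
Re = 3.866


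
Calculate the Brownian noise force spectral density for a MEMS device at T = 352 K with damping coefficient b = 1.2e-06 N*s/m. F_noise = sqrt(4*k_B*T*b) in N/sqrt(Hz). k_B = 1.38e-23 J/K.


Step 1: Compute 4 * k_B * T * b
= 4 * 1.38e-23 * 352 * 1.2e-06
= 2.3316e-26 N^2/Hz
Step 2: F_noise = sqrt(2.3316e-26)
F_noise = 1.53e-13 N/sqrt(Hz)


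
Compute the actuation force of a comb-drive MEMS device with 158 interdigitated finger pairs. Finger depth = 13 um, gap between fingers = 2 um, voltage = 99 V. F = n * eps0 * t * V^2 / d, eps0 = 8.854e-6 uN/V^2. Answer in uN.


Step 1: Parameters: n=158, eps0=8.854e-6 uN/V^2, t=13 um, V=99 V, d=2 um
Step 2: V^2 = 9801
Step 3: F = 158 * 8.854e-6 * 13 * 9801 / 2
F = 89.121 uN


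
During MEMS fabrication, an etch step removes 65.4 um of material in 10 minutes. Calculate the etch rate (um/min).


Step 1: Etch rate = depth / time
Step 2: rate = 65.4 / 10
rate = 6.54 um/min


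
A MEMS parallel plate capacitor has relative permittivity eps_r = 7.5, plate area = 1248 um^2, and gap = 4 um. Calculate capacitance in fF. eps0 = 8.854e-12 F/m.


Step 1: Convert area to m^2: A = 1248e-12 m^2
Step 2: Convert gap to m: d = 4e-6 m
Step 3: C = eps0 * eps_r * A / d
C = 8.854e-12 * 7.5 * 1248e-12 / 4e-6
Step 4: Convert to fF (multiply by 1e15).
C = 20.72 fF


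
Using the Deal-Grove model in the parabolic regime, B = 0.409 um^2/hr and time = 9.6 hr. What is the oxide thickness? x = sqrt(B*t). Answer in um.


Step 1: Compute B*t = 0.409 * 9.6 = 3.9264
Step 2: x = sqrt(3.9264)
x = 1.982 um


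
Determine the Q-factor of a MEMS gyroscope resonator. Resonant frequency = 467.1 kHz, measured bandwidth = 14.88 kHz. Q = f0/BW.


Step 1: Q = f0 / bandwidth
Step 2: Q = 467.1 / 14.88
Q = 31.4


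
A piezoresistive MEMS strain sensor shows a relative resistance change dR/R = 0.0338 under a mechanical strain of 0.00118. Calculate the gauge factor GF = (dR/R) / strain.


Step 1: Identify values.
dR/R = 0.0338, strain = 0.00118
Step 2: GF = (dR/R) / strain = 0.0338 / 0.00118
GF = 28.6


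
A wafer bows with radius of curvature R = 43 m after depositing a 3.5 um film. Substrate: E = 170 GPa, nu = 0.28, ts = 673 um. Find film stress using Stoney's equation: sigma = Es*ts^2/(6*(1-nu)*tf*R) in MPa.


Step 1: Compute numerator: Es * ts^2 = 170 * 673^2 = 76997930 (GPa*um^2)
Step 2: Compute denominator (R in um): 6*(1-nu)*tf*R = 6*0.72*3.5*43e6 = 650160000.0 (um^2)
Step 3: sigma (GPa) = 76997930 / 650160000.0 = 1.18429e-01 GPa
Step 4: Convert to MPa (x1000): sigma = 118.4 MPa


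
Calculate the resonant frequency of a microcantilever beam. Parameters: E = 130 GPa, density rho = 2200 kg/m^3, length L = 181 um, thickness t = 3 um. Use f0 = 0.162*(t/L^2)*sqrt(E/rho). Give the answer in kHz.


Step 1: Convert units to SI.
t_SI = 3e-6 m, L_SI = 181e-6 m
Step 2: Calculate sqrt(E/rho).
sqrt(130e9 / 2200) = 7687.06 m/s
Step 3: Compute f0.
f0 = 0.162 * 3e-6 / (181e-6)^2 * 7687.06 = 114035.3 Hz = 114.04 kHz


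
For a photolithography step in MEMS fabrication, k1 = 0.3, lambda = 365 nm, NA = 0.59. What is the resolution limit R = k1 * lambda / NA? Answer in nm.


Step 1: Identify values: k1 = 0.3, lambda = 365 nm, NA = 0.59
Step 2: R = k1 * lambda / NA
R = 0.3 * 365 / 0.59
R = 185.6 nm


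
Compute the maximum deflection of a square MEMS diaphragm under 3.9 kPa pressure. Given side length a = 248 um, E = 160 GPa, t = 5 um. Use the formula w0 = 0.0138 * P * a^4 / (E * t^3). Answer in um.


Step 1: Convert pressure to compatible units (E is in GPa, so P in GPa).
P = 3.9 kPa = 3.9e-6 GPa
Step 2: Compute numerator: 0.0138 * P * a^4.
a^4 = 248^4 = 3782742016
numerator = 0.0138 * 3.9e-6 * 3782742016 = 2.0359e+02
Step 3: Compute denominator: E * t^3 = 160 * 5^3 = 20000
Step 4: w0 = numerator / denominator = 2.0359e+02 / 20000 = 0.0102 um


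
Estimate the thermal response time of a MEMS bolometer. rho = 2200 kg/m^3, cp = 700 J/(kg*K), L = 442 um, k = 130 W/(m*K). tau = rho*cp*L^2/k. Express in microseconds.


Step 1: Convert L to m: L = 442e-6 m
Step 2: L^2 = (442e-6)^2 = 1.95364e-07 m^2
Step 3: tau = 2200 * 700 * 1.95364e-07 / 130 = 2.314312e-03 s
Step 4: Convert to microseconds (multiply by 1e6).
tau = 2314.312 us


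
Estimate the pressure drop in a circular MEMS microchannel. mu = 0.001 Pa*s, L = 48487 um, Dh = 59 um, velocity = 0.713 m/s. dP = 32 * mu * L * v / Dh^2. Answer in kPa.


Step 1: Convert to SI: L = 48487e-6 m, Dh = 59e-6 m
Step 2: dP = 32 * 0.001 * 48487e-6 * 0.713 / (59e-6)^2
Step 3: dP = 317805.05 Pa
Step 4: Convert to kPa: dP = 317.81 kPa


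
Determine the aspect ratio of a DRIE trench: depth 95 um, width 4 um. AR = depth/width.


Step 1: AR = depth / width
Step 2: AR = 95 / 4
AR = 23.8


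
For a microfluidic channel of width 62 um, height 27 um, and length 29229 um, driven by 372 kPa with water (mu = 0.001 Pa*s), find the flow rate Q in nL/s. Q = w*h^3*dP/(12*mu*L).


Step 1: Convert all dimensions to SI (meters).
w = 62e-6 m, h = 27e-6 m, L = 29229e-6 m, dP = 372e3 Pa
Step 2: Q = w * h^3 * dP / (12 * mu * L)
Q = 62e-6 * (27e-6)^3 * 372e3 / (12 * 0.001 * 29229e-6) = 1.29428739e-09 m^3/s
Step 3: Convert Q from m^3/s to nL/s (1 m^3 = 1e12 nL, so multiply by 1e12).
Q = 1294.287 nL/s


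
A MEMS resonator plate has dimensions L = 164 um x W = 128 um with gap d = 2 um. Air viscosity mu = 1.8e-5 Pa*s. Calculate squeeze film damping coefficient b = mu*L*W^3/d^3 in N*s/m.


Step 1: Convert to SI.
L = 164e-6 m, W = 128e-6 m, d = 2e-6 m
Step 2: W^3 = (128e-6)^3 = 2.10e-12 m^3
Step 3: d^3 = (2e-6)^3 = 8.00e-18 m^3
Step 4: b = 1.8e-5 * 164e-6 * 2.10e-12 / 8.00e-18
b = 7.74e-04 N*s/m


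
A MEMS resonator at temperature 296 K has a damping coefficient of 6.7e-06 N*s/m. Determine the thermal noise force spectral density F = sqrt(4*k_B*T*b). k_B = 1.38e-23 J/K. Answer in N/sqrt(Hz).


Step 1: Compute 4 * k_B * T * b
= 4 * 1.38e-23 * 296 * 6.7e-06
= 1.0947e-25 N^2/Hz
Step 2: F_noise = sqrt(1.0947e-25)
F_noise = 3.31e-13 N/sqrt(Hz)


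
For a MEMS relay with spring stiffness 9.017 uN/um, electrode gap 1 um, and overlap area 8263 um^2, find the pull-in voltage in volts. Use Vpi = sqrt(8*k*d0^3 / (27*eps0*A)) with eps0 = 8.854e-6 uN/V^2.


Step 1: Compute numerator: 8 * k * d0^3 = 8 * 9.017 * 1^3 = 72.136
Step 2: Compute denominator: 27 * eps0 * A = 27 * 8.854e-6 * 8263 = 1.975336
Step 3: Vpi = sqrt(72.136 / 1.975336)
Vpi = 6.04 V


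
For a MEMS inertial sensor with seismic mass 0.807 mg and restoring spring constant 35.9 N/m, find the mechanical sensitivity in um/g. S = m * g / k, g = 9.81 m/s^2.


Step 1: Convert mass: m = 0.807 mg = 8.07e-07 kg
Step 2: S = m * g / k = 8.07e-07 * 9.81 / 35.9
Step 3: S = 2.21e-07 m/g
Step 4: Convert to um/g: S = 0.221 um/g


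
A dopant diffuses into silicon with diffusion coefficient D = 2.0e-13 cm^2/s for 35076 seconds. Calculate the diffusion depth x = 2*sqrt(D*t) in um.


Step 1: Compute D*t = 2.0e-13 * 35076 = 7.0152e-09 cm^2
Step 2: sqrt(D*t) = 8.37568e-05 cm
Step 3: x = 2 * 8.37568e-05 cm = 1.675136e-04 cm
Step 4: Convert to um (1 cm = 1e4 um): x = 1.675 um


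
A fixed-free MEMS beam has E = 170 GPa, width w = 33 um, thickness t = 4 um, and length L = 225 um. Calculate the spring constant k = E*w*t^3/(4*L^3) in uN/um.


Step 1: Convert E to consistent units (1 GPa = 1000 uN/um^2).
E = 170 GPa = 170000 uN/um^2
Step 2: Compute t^3 = 4^3 = 64
Step 3: Compute L^3 = 225^3 = 11390625
Step 4: k = 170000 * 33 * 64 / (4 * 11390625)
k = 7.8802 uN/um


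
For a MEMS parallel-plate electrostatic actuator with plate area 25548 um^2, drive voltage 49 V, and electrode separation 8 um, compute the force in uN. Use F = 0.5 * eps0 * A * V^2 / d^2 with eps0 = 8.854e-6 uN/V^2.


Step 1: Identify parameters.
eps0 = 8.854e-6 uN/V^2, A = 25548 um^2, V = 49 V, d = 8 um
Step 2: Compute V^2 = 49^2 = 2401
Step 3: Compute d^2 = 8^2 = 64
Step 4: F = 0.5 * 8.854e-6 * 25548 * 2401 / 64
F = 4.243 uN


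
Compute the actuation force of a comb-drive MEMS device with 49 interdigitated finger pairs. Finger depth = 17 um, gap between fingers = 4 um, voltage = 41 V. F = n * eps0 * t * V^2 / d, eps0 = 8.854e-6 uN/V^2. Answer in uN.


Step 1: Parameters: n=49, eps0=8.854e-6 uN/V^2, t=17 um, V=41 V, d=4 um
Step 2: V^2 = 1681
Step 3: F = 49 * 8.854e-6 * 17 * 1681 / 4
F = 3.1 uN


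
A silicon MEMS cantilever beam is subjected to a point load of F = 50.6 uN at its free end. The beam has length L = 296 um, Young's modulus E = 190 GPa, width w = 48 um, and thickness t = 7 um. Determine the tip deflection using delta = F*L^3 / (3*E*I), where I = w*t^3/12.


Step 1: Calculate the second moment of area.
I = w * t^3 / 12 = 48 * 7^3 / 12 = 1372.0 um^4
Step 2: Convert E to consistent units (1 GPa = 1000 uN/um^2).
E = 190 GPa = 190000 uN/um^2
Step 3: Calculate tip deflection.
delta = F * L^3 / (3 * E * I)
delta = 50.6 * 296^3 / (3 * 190000 * 1372.0)
delta = 1.678 um


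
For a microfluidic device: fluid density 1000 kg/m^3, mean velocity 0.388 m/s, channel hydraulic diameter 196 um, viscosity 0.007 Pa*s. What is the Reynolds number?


Step 1: Convert Dh to meters: Dh = 196e-6 m
Step 2: Re = rho * v * Dh / mu
Re = 1000 * 0.388 * 196e-6 / 0.007
Re = 10.864


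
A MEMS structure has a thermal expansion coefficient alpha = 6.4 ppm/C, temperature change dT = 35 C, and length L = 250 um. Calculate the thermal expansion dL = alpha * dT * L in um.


Step 1: Convert CTE: alpha = 6.4 ppm/C = 6.4e-6 /C
Step 2: dL = 6.4e-6 * 35 * 250
dL = 0.056 um


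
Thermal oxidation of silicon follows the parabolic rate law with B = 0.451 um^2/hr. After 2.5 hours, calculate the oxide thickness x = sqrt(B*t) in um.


Step 1: Compute B*t = 0.451 * 2.5 = 1.1275
Step 2: x = sqrt(1.1275)
x = 1.062 um


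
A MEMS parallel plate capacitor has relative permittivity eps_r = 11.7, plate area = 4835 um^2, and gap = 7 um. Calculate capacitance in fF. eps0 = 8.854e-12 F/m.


Step 1: Convert area to m^2: A = 4835e-12 m^2
Step 2: Convert gap to m: d = 7e-6 m
Step 3: C = eps0 * eps_r * A / d
C = 8.854e-12 * 11.7 * 4835e-12 / 7e-6
Step 4: Convert to fF (multiply by 1e15).
C = 71.55 fF


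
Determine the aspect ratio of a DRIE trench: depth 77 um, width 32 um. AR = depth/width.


Step 1: AR = depth / width
Step 2: AR = 77 / 32
AR = 2.4


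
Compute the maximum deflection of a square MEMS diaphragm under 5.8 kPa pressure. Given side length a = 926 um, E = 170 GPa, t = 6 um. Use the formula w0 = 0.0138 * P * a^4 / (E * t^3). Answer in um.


Step 1: Convert pressure to compatible units (E is in GPa, so P in GPa).
P = 5.8 kPa = 5.8e-6 GPa
Step 2: Compute numerator: 0.0138 * P * a^4.
a^4 = 926^4 = 735265090576
numerator = 0.0138 * 5.8e-6 * 735265090576 = 5.885062e+04
Step 3: Compute denominator: E * t^3 = 170 * 6^3 = 36720
Step 4: w0 = numerator / denominator = 5.885062e+04 / 36720 = 1.6027 um


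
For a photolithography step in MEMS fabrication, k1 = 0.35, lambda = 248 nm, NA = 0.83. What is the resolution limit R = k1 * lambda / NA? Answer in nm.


Step 1: Identify values: k1 = 0.35, lambda = 248 nm, NA = 0.83
Step 2: R = k1 * lambda / NA
R = 0.35 * 248 / 0.83
R = 104.6 nm


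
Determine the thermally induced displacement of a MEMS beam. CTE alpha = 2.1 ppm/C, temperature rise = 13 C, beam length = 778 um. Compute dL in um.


Step 1: Convert CTE: alpha = 2.1 ppm/C = 2.1e-6 /C
Step 2: dL = 2.1e-6 * 13 * 778
dL = 0.0212 um


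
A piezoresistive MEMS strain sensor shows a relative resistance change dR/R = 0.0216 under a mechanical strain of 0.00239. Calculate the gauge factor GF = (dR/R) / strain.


Step 1: Identify values.
dR/R = 0.0216, strain = 0.00239
Step 2: GF = (dR/R) / strain = 0.0216 / 0.00239
GF = 9.0


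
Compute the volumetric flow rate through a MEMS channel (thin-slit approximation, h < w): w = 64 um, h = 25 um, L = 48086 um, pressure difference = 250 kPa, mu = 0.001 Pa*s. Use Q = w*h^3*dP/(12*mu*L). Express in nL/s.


Step 1: Convert all dimensions to SI (meters).
w = 64e-6 m, h = 25e-6 m, L = 48086e-6 m, dP = 250e3 Pa
Step 2: Q = w * h^3 * dP / (12 * mu * L)
Q = 64e-6 * (25e-6)^3 * 250e3 / (12 * 0.001 * 48086e-6) = 4.3325154e-10 m^3/s
Step 3: Convert Q from m^3/s to nL/s (1 m^3 = 1e12 nL, so multiply by 1e12).
Q = 433.252 nL/s


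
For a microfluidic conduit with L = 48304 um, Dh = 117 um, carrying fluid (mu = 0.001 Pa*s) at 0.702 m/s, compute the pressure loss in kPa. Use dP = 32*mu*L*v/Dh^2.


Step 1: Convert to SI: L = 48304e-6 m, Dh = 117e-6 m
Step 2: dP = 32 * 0.001 * 48304e-6 * 0.702 / (117e-6)^2
Step 3: dP = 79268.10 Pa
Step 4: Convert to kPa: dP = 79.27 kPa


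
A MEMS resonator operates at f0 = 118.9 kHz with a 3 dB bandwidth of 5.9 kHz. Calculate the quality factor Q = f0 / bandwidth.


Step 1: Q = f0 / bandwidth
Step 2: Q = 118.9 / 5.9
Q = 20.2


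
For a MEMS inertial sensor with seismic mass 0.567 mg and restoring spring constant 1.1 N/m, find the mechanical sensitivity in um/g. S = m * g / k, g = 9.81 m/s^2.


Step 1: Convert mass: m = 0.567 mg = 5.67e-07 kg
Step 2: S = m * g / k = 5.67e-07 * 9.81 / 1.1
Step 3: S = 5.06e-06 m/g
Step 4: Convert to um/g: S = 5.057 um/g


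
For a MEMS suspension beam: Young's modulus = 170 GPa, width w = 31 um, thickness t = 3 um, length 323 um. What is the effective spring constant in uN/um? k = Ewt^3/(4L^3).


Step 1: Convert E to consistent units (1 GPa = 1000 uN/um^2).
E = 170 GPa = 170000 uN/um^2
Step 2: Compute t^3 = 3^3 = 27
Step 3: Compute L^3 = 323^3 = 33698267
Step 4: k = 170000 * 31 * 27 / (4 * 33698267)
k = 1.0556 uN/um


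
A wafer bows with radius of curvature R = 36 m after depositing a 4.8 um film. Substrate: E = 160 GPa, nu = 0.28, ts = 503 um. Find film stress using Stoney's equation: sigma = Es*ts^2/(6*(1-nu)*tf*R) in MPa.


Step 1: Compute numerator: Es * ts^2 = 160 * 503^2 = 40481440 (GPa*um^2)
Step 2: Compute denominator (R in um): 6*(1-nu)*tf*R = 6*0.72*4.8*36e6 = 746496000.0 (um^2)
Step 3: sigma (GPa) = 40481440 / 746496000.0 = 5.4229e-02 GPa
Step 4: Convert to MPa (x1000): sigma = 54.2 MPa


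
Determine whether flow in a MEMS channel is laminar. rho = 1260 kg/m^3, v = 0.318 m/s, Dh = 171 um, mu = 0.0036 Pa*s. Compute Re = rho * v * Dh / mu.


Step 1: Convert Dh to meters: Dh = 171e-6 m
Step 2: Re = rho * v * Dh / mu
Re = 1260 * 0.318 * 171e-6 / 0.0036
Re = 19.032
Since Re = 19.032 is below ~2300, the flow is laminar.


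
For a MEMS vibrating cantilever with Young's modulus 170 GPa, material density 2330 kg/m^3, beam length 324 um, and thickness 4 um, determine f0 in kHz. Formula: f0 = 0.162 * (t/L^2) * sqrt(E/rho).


Step 1: Convert units to SI.
t_SI = 4e-6 m, L_SI = 324e-6 m
Step 2: Calculate sqrt(E/rho).
sqrt(170e9 / 2330) = 8541.74 m/s
Step 3: Compute f0.
f0 = 0.162 * 4e-6 / (324e-6)^2 * 8541.74 = 52726.8 Hz = 52.73 kHz


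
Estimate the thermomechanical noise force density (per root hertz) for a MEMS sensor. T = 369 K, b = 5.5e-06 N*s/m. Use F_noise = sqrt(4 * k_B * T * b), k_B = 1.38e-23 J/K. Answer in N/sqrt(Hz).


Step 1: Compute 4 * k_B * T * b
= 4 * 1.38e-23 * 369 * 5.5e-06
= 1.1203e-25 N^2/Hz
Step 2: F_noise = sqrt(1.1203e-25)
F_noise = 3.35e-13 N/sqrt(Hz)


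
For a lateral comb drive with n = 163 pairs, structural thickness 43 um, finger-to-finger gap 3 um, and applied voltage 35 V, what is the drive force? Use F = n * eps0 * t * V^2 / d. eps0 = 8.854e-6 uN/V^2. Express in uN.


Step 1: Parameters: n=163, eps0=8.854e-6 uN/V^2, t=43 um, V=35 V, d=3 um
Step 2: V^2 = 1225
Step 3: F = 163 * 8.854e-6 * 43 * 1225 / 3
F = 25.34 uN


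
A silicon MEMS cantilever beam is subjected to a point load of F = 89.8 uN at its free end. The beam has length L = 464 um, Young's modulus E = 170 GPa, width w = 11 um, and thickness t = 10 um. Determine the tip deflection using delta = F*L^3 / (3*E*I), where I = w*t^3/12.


Step 1: Calculate the second moment of area.
I = w * t^3 / 12 = 11 * 10^3 / 12 = 916.6667 um^4
Step 2: Convert E to consistent units (1 GPa = 1000 uN/um^2).
E = 170 GPa = 170000 uN/um^2
Step 3: Calculate tip deflection.
delta = F * L^3 / (3 * E * I)
delta = 89.8 * 464^3 / (3 * 170000 * 916.6667)
delta = 19.1888 um


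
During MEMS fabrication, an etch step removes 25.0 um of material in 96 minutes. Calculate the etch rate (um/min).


Step 1: Etch rate = depth / time
Step 2: rate = 25.0 / 96
rate = 0.26 um/min


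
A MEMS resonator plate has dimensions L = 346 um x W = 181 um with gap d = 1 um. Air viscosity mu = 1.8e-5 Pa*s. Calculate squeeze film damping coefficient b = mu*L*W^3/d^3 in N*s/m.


Step 1: Convert to SI.
L = 346e-6 m, W = 181e-6 m, d = 1e-6 m
Step 2: W^3 = (181e-6)^3 = 5.93e-12 m^3
Step 3: d^3 = (1e-6)^3 = 1.00e-18 m^3
Step 4: b = 1.8e-5 * 346e-6 * 5.93e-12 / 1.00e-18
b = 3.69e-02 N*s/m


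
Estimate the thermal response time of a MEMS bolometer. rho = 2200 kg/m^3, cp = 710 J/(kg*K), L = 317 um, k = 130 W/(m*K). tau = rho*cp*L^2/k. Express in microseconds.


Step 1: Convert L to m: L = 317e-6 m
Step 2: L^2 = (317e-6)^2 = 1.00489e-07 m^2
Step 3: tau = 2200 * 710 * 1.00489e-07 / 130 = 1.20741398e-03 s
Step 4: Convert to microseconds (multiply by 1e6).
tau = 1207.414 us


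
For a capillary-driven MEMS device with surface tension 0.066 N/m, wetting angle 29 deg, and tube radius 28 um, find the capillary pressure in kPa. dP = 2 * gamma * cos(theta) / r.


Step 1: cos(29 deg) = 0.8746
Step 2: Convert r to m: r = 28e-6 m
Step 3: dP = 2 * 0.066 * 0.8746 / 28e-6 = 4123.1 Pa
Step 4: Convert Pa to kPa (divide by 1000).
dP = 4.12 kPa
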